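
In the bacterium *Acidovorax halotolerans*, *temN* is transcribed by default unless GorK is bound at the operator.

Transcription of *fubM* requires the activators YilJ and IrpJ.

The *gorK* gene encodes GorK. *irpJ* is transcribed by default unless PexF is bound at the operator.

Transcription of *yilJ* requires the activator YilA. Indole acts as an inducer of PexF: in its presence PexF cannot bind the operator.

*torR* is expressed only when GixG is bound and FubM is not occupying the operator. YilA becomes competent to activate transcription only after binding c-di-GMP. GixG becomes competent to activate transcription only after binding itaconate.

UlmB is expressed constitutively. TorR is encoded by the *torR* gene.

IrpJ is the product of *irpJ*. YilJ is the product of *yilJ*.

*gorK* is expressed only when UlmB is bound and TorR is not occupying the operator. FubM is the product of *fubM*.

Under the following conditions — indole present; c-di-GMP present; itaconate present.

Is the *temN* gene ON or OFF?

OFF

c-di-GMP is present, so YilA is active.
No repressor is bound and YilA is active, so *yilJ* is transcribed.
So YilJ is produced and active.
Indole is present, so PexF is inactive.
With no repressor bound, *irpJ* is transcribed.
So IrpJ is produced and active.
No repressor is bound and YilJ and IrpJ are active, so *fubM* is transcribed.
So FubM is produced and active.
Itaconate is present, so GixG is active.
With repressor FubM bound, *torR* is not transcribed.
So TorR is not produced.
UlmB is produced constitutively and is active.
No repressor is bound and UlmB is active, so *gorK* is transcribed.
So GorK is produced and active.
With repressor GorK bound, *temN* is not transcribed.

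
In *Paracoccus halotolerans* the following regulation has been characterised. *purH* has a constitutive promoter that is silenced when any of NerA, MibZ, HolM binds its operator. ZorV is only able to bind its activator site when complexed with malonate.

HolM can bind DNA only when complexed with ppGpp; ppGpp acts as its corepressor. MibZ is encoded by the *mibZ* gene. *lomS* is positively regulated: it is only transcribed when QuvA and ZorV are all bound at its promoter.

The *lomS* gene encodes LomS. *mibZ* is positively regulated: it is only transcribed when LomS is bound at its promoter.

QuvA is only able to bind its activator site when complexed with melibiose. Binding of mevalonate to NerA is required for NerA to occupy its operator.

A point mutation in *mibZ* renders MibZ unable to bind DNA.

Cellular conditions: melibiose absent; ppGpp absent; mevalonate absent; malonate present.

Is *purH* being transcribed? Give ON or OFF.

Mevalonate is absent, so NerA is inactive.
MibZ is non-functional in this strain, so it has no effect.
ppGpp is absent, so HolM is inactive.
With no repressor bound, *purH* is transcribed.

ON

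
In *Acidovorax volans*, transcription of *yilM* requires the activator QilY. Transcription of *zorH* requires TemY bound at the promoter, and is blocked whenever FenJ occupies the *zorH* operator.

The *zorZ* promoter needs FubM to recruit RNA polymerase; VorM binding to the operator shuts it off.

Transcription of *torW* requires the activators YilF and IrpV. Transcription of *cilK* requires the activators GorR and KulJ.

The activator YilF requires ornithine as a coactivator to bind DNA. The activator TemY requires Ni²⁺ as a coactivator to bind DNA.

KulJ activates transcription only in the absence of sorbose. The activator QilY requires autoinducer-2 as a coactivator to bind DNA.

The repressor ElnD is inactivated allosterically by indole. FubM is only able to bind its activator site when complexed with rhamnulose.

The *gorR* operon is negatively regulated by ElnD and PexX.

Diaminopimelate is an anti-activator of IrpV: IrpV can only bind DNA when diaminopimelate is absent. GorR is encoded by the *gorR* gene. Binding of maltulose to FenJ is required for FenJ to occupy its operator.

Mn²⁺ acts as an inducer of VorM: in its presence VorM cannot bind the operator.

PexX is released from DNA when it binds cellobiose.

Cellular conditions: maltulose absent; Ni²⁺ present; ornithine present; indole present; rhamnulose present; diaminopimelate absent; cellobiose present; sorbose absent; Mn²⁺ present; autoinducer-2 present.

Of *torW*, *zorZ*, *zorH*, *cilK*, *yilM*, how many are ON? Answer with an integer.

5

Ornithine is present, so YilF is active.
Diaminopimelate is absent, so IrpV is active.
No repressor is bound and YilF and IrpV are active, so *torW* is transcribed.
→ *torW* is ON.
Rhamnulose is present, so FubM is active.
Mn²⁺ is present, so VorM is inactive.
No repressor is bound and FubM is active, so *zorZ* is transcribed.
→ *zorZ* is ON.
Maltulose is absent, so FenJ is inactive.
Ni²⁺ is present, so TemY is active.
No repressor is bound and TemY is active, so *zorH* is transcribed.
→ *zorH* is ON.
Indole is present, so ElnD is inactive.
Cellobiose is present, so PexX is inactive.
With no repressor bound, *gorR* is transcribed.
So GorR is produced and active.
Sorbose is absent, so KulJ is active.
No repressor is bound and GorR and KulJ are active, so *cilK* is transcribed.
→ *cilK* is ON.
Autoinducer-2 is present, so QilY is active.
No repressor is bound and QilY is active, so *yilM* is transcribed.
→ *yilM* is ON.
5 of the 5 genes are transcribed.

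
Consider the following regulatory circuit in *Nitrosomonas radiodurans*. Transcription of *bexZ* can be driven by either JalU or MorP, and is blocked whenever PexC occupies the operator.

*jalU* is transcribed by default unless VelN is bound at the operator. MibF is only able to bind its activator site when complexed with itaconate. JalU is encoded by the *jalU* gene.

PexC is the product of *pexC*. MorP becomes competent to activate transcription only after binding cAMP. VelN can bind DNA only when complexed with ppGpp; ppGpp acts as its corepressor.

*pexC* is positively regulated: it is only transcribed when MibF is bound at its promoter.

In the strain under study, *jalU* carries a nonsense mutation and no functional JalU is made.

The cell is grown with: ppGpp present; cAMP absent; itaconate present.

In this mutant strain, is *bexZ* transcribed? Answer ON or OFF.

JalU is non-functional in this strain, so it has no effect.
cAMP is absent, so MorP is inactive.
Itaconate is present, so MibF is active.
No repressor is bound and MibF is active, so *pexC* is transcribed.
So PexC is produced and active.
With repressor PexC bound, *bexZ* is not transcribed.

OFF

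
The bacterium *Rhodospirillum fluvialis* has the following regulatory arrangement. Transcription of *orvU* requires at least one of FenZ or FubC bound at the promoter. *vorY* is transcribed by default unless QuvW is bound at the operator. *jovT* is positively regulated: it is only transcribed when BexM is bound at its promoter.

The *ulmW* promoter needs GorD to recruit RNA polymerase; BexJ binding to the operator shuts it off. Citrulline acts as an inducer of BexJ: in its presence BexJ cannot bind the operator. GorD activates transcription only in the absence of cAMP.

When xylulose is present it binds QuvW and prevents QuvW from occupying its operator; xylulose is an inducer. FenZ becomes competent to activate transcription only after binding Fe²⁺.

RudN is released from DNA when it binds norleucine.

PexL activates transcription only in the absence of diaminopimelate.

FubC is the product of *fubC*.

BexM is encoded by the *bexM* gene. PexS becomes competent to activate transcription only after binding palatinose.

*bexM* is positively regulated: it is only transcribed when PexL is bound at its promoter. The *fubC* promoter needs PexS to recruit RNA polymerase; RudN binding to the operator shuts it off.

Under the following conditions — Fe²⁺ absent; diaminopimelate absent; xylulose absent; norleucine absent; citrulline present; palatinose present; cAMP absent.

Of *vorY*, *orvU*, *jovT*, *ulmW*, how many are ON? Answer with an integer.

2

Xylulose is absent, so QuvW is active.
With repressor QuvW bound, *vorY* is not transcribed.
→ *vorY* is OFF.
Fe²⁺ is absent, so FenZ is inactive.
Norleucine is absent, so RudN is active.
Palatinose is present, so PexS is active.
With repressor RudN bound, *fubC* is not transcribed.
So FubC is not produced.
No activator is available at the *orvU* promoter, so *orvU* is not transcribed.
→ *orvU* is OFF.
Diaminopimelate is absent, so PexL is active.
No repressor is bound and PexL is active, so *bexM* is transcribed.
So BexM is produced and active.
No repressor is bound and BexM is active, so *jovT* is transcribed.
→ *jovT* is ON.
Citrulline is present, so BexJ is inactive.
cAMP is absent, so GorD is active.
No repressor is bound and GorD is active, so *ulmW* is transcribed.
→ *ulmW* is ON.
2 of the 4 genes are transcribed.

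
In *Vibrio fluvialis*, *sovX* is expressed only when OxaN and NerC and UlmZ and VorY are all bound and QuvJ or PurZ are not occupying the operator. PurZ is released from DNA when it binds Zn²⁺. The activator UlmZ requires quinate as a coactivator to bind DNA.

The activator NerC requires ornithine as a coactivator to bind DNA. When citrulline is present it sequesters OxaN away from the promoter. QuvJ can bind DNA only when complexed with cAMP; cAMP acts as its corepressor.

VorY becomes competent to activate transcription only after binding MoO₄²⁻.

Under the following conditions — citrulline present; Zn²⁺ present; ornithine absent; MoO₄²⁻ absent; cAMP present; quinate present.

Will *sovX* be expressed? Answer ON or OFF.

OFF

cAMP is present, so QuvJ is active.
Citrulline is present, so OxaN is inactive.
Ornithine is absent, so NerC is inactive.
Quinate is present, so UlmZ is active.
Zn²⁺ is present, so PurZ is inactive.
MoO₄²⁻ is absent, so VorY is inactive.
With repressor QuvJ bound, *sovX* is not transcribed.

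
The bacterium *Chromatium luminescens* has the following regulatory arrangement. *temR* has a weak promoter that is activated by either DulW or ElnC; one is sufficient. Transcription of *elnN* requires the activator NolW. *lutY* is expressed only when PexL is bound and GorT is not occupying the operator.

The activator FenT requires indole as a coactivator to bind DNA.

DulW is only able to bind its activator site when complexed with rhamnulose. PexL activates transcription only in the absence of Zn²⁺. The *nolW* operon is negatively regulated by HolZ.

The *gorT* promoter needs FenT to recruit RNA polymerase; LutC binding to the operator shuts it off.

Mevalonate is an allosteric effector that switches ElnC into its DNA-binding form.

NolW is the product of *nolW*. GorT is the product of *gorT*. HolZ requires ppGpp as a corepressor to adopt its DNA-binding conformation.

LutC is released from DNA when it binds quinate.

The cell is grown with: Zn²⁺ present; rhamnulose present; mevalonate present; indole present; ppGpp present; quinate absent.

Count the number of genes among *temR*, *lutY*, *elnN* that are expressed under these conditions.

Rhamnulose is present, so DulW is active.
Mevalonate is present, so ElnC is active.
Activator DulW is present, so *temR* is transcribed.
→ *temR* is ON.
Zn²⁺ is present, so PexL is inactive.
Quinate is absent, so LutC is active.
Indole is present, so FenT is active.
With repressor LutC bound, *gorT* is not transcribed.
So GorT is not produced.
Required activator PexL is absent, so *lutY* is not transcribed.
→ *lutY* is OFF.
ppGpp is present, so HolZ is active.
With repressor HolZ bound, *nolW* is not transcribed.
So NolW is not produced.
Required activator NolW is absent, so *elnN* is not transcribed.
→ *elnN* is OFF.
1 of the 3 genes is transcribed.

1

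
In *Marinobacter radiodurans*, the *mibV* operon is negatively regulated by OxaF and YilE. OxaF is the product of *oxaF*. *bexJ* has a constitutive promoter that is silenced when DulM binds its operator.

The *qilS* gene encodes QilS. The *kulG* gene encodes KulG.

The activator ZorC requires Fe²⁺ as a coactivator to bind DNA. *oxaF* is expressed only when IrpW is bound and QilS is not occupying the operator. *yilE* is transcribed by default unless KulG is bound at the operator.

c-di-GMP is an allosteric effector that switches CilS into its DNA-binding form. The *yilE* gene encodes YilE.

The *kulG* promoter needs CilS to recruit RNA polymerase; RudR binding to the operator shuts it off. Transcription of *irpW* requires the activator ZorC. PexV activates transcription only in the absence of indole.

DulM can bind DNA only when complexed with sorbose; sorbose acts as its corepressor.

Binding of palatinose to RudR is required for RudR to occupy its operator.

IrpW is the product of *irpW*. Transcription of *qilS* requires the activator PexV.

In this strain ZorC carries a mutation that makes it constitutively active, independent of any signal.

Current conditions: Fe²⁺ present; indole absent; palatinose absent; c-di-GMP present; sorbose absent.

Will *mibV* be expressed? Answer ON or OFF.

Indole is absent, so PexV is active.
No repressor is bound and PexV is active, so *qilS* is transcribed.
So QilS is produced and active.
ZorC is constitutively active in this strain.
No repressor is bound and ZorC is active, so *irpW* is transcribed.
So IrpW is produced and active.
With repressor QilS bound, *oxaF* is not transcribed.
So OxaF is not produced.
c-di-GMP is present, so CilS is active.
Palatinose is absent, so RudR is inactive.
No repressor is bound and CilS is active, so *kulG* is transcribed.
So KulG is produced and active.
With repressor KulG bound, *yilE* is not transcribed.
So YilE is not produced.
With no repressor bound, *mibV* is transcribed.

ON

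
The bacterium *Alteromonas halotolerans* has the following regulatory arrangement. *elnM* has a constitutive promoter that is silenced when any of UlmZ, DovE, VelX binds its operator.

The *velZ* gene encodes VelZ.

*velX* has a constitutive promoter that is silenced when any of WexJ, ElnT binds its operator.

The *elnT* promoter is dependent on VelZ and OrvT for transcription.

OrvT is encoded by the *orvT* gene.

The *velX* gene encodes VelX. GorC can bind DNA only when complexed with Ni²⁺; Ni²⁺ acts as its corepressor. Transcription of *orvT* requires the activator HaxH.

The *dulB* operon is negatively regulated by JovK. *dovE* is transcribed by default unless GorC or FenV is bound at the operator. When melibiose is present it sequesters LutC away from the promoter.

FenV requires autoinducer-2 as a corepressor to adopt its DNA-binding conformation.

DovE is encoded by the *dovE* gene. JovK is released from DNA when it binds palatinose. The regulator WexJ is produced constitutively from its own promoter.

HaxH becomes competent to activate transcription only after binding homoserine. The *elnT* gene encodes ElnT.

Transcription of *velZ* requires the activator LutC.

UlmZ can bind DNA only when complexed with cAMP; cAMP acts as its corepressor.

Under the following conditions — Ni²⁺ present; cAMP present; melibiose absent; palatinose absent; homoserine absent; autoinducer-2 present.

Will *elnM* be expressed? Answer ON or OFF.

cAMP is present, so UlmZ is active.
Ni²⁺ is present, so GorC is active.
Autoinducer-2 is present, so FenV is active.
With repressor GorC bound, *dovE* is not transcribed.
So DovE is not produced.
WexJ is produced constitutively and is active.
Melibiose is absent, so LutC is active.
No repressor is bound and LutC is active, so *velZ* is transcribed.
So VelZ is produced and active.
Homoserine is absent, so HaxH is inactive.
Required activator HaxH is absent, so *orvT* is not transcribed.
So OrvT is not produced.
Required activator OrvT is absent, so *elnT* is not transcribed.
So ElnT is not produced.
With repressor WexJ bound, *velX* is not transcribed.
So VelX is not produced.
With repressor UlmZ bound, *elnM* is not transcribed.

OFF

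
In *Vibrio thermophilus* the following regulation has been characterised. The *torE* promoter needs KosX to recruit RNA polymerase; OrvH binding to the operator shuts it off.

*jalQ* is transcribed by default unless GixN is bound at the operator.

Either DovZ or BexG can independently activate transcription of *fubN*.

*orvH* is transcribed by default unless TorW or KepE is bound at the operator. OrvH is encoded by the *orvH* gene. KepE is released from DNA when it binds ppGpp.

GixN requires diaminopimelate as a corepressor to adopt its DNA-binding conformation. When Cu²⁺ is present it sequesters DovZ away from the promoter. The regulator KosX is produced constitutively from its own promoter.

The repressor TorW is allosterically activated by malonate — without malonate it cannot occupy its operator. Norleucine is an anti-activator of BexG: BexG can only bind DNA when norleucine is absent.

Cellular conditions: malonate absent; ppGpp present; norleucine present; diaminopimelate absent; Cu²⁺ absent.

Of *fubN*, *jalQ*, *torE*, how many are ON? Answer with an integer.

2

Cu²⁺ is absent, so DovZ is active.
Norleucine is present, so BexG is inactive.
Activator DovZ is present, so *fubN* is transcribed.
→ *fubN* is ON.
Diaminopimelate is absent, so GixN is inactive.
With no repressor bound, *jalQ* is transcribed.
→ *jalQ* is ON.
KosX is produced constitutively and is active.
Malonate is absent, so TorW is inactive.
ppGpp is present, so KepE is inactive.
With no repressor bound, *orvH* is transcribed.
So OrvH is produced and active.
With repressor OrvH bound, *torE* is not transcribed.
→ *torE* is OFF.
2 of the 3 genes are transcribed.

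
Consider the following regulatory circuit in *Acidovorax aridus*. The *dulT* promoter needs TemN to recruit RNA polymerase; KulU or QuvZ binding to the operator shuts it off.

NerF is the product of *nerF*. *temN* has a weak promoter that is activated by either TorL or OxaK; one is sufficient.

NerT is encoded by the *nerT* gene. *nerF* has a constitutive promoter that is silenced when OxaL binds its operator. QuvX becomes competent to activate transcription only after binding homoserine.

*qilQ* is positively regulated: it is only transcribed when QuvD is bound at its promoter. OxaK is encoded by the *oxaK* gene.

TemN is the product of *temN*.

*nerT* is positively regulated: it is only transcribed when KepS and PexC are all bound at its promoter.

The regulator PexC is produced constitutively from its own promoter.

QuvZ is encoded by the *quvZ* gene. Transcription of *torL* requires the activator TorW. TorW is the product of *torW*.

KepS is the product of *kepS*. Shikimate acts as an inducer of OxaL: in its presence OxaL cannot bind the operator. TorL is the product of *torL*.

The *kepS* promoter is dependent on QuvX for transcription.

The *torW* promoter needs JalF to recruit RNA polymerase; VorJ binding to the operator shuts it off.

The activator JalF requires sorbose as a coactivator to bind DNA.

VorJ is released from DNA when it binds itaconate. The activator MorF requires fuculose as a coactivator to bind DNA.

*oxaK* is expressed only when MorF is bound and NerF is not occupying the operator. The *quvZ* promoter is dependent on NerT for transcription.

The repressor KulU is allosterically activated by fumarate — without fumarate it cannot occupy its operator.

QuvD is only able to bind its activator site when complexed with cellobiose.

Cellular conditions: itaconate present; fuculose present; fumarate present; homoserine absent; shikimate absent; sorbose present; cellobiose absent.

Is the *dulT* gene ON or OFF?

OFF

Fumarate is present, so KulU is active.
Sorbose is present, so JalF is active.
Itaconate is present, so VorJ is inactive.
No repressor is bound and JalF is active, so *torW* is transcribed.
So TorW is produced and active.
No repressor is bound and TorW is active, so *torL* is transcribed.
So TorL is produced and active.
Shikimate is absent, so OxaL is active.
With repressor OxaL bound, *nerF* is not transcribed.
So NerF is not produced.
Fuculose is present, so MorF is active.
No repressor is bound and MorF is active, so *oxaK* is transcribed.
So OxaK is produced and active.
Activator TorL is present, so *temN* is transcribed.
So TemN is produced and active.
Homoserine is absent, so QuvX is inactive.
Required activator QuvX is absent, so *kepS* is not transcribed.
So KepS is not produced.
PexC is produced constitutively and is active.
Required activator KepS is absent, so *nerT* is not transcribed.
So NerT is not produced.
Required activator NerT is absent, so *quvZ* is not transcribed.
So QuvZ is not produced.
With repressor KulU bound, *dulT* is not transcribed.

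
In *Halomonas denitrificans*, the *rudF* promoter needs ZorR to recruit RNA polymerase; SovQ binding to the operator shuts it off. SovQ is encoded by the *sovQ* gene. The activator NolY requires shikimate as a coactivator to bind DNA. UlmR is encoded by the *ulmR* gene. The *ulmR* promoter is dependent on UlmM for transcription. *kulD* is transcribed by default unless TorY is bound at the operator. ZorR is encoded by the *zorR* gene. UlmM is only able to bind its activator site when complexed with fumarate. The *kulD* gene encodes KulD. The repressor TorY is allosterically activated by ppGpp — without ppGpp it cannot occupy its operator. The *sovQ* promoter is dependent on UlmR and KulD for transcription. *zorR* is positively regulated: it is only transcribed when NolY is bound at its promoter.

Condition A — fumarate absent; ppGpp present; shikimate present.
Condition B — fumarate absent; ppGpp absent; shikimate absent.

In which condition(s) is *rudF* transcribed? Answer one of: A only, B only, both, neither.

A only

Condition A:
Fumarate is absent, so UlmM is inactive.
Required activator UlmM is absent, so *ulmR* is not transcribed.
So UlmR is not produced.
ppGpp is present, so TorY is active.
With repressor TorY bound, *kulD* is not transcribed.
So KulD is not produced.
Required activator UlmR is absent, so *sovQ* is not transcribed.
So SovQ is not produced.
Shikimate is present, so NolY is active.
No repressor is bound and NolY is active, so *zorR* is transcribed.
So ZorR is produced and active.
No repressor is bound and ZorR is active, so *rudF* is transcribed.
→ *rudF* is ON in A.
Condition B:
Fumarate is absent, so UlmM is inactive.
Required activator UlmM is absent, so *ulmR* is not transcribed.
So UlmR is not produced.
ppGpp is absent, so TorY is inactive.
With no repressor bound, *kulD* is transcribed.
So KulD is produced and active.
Required activator UlmR is absent, so *sovQ* is not transcribed.
So SovQ is not produced.
Shikimate is absent, so NolY is inactive.
Required activator NolY is absent, so *zorR* is not transcribed.
So ZorR is not produced.
Required activator ZorR is absent, so *rudF* is not transcribed.
→ *rudF* is OFF in B.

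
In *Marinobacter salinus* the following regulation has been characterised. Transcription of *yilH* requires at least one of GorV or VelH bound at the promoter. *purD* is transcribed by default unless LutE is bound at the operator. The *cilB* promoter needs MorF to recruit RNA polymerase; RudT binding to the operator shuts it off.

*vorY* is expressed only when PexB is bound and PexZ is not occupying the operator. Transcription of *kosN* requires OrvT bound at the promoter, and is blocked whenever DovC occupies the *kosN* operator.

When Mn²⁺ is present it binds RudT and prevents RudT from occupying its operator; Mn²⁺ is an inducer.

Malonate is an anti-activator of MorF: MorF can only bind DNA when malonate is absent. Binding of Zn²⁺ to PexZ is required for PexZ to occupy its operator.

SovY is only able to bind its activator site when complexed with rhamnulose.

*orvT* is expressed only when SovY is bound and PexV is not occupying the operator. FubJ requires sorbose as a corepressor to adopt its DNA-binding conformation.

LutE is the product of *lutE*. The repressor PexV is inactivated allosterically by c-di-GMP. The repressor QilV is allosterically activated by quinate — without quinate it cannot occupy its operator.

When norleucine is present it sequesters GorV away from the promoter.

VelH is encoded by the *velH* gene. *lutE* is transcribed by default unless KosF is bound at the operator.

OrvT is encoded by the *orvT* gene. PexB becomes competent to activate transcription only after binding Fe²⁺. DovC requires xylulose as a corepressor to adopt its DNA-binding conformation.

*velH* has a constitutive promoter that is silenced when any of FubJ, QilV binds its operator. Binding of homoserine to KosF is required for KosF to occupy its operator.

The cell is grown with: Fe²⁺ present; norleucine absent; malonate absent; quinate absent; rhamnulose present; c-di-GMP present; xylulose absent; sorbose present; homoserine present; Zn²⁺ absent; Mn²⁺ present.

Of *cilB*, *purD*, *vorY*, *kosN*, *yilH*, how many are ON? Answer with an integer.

Mn²⁺ is present, so RudT is inactive.
Malonate is absent, so MorF is active.
No repressor is bound and MorF is active, so *cilB* is transcribed.
→ *cilB* is ON.
Homoserine is present, so KosF is active.
With repressor KosF bound, *lutE* is not transcribed.
So LutE is not produced.
With no repressor bound, *purD* is transcribed.
→ *purD* is ON.
Zn²⁺ is absent, so PexZ is inactive.
Fe²⁺ is present, so PexB is active.
No repressor is bound and PexB is active, so *vorY* is transcribed.
→ *vorY* is ON.
Xylulose is absent, so DovC is inactive.
Rhamnulose is present, so SovY is active.
c-di-GMP is present, so PexV is inactive.
No repressor is bound and SovY is active, so *orvT* is transcribed.
So OrvT is produced and active.
No repressor is bound and OrvT is active, so *kosN* is transcribed.
→ *kosN* is ON.
Norleucine is absent, so GorV is active.
Sorbose is present, so FubJ is active.
Quinate is absent, so QilV is inactive.
With repressor FubJ bound, *velH* is not transcribed.
So VelH is not produced.
Activator GorV is present, so *yilH* is transcribed.
→ *yilH* is ON.
5 of the 5 genes are transcribed.

5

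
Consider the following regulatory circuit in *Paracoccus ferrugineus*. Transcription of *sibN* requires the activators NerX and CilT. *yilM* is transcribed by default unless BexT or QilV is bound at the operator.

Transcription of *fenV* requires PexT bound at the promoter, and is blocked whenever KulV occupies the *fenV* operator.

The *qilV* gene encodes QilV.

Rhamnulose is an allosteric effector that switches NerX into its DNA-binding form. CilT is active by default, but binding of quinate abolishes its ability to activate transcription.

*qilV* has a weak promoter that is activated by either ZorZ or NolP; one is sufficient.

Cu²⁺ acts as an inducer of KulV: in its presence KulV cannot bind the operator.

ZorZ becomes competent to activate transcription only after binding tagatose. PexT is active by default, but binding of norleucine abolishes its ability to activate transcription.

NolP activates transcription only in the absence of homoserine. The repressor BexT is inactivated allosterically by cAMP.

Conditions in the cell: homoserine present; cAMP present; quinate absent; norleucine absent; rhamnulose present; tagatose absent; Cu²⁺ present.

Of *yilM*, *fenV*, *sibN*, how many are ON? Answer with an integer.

cAMP is present, so BexT is inactive.
Tagatose is absent, so ZorZ is inactive.
Homoserine is present, so NolP is inactive.
No activator is available at the *qilV* promoter, so *qilV* is not transcribed.
So QilV is not produced.
With no repressor bound, *yilM* is transcribed.
→ *yilM* is ON.
Cu²⁺ is present, so KulV is inactive.
Norleucine is absent, so PexT is active.
No repressor is bound and PexT is active, so *fenV* is transcribed.
→ *fenV* is ON.
Rhamnulose is present, so NerX is active.
Quinate is absent, so CilT is active.
No repressor is bound and NerX and CilT are active, so *sibN* is transcribed.
→ *sibN* is ON.
3 of the 3 genes are transcribed.

3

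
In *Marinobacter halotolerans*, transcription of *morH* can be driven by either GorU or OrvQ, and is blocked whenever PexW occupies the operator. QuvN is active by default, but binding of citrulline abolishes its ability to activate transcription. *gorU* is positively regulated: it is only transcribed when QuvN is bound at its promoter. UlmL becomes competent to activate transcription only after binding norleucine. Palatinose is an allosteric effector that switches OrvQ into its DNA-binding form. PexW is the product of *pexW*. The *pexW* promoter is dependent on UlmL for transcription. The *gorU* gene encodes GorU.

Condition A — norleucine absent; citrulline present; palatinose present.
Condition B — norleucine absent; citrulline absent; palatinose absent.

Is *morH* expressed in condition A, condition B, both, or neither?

both

Condition A:
Norleucine is absent, so UlmL is inactive.
Required activator UlmL is absent, so *pexW* is not transcribed.
So PexW is not produced.
Citrulline is present, so QuvN is inactive.
Required activator QuvN is absent, so *gorU* is not transcribed.
So GorU is not produced.
Palatinose is present, so OrvQ is active.
Activator OrvQ is present, so *morH* is transcribed.
→ *morH* is ON in A.
Condition B:
Norleucine is absent, so UlmL is inactive.
Required activator UlmL is absent, so *pexW* is not transcribed.
So PexW is not produced.
Citrulline is absent, so QuvN is active.
No repressor is bound and QuvN is active, so *gorU* is transcribed.
So GorU is produced and active.
Palatinose is absent, so OrvQ is inactive.
Activator GorU is present, so *morH* is transcribed.
→ *morH* is ON in B.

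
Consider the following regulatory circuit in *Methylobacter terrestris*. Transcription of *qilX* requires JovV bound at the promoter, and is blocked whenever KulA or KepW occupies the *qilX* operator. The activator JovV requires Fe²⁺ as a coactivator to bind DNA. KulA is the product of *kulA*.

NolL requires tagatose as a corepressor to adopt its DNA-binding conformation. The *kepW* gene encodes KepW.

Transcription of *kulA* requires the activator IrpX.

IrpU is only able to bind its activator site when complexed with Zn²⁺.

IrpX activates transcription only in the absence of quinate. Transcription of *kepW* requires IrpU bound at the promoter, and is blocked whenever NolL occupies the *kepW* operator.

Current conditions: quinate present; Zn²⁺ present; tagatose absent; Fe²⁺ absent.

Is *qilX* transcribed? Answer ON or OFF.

Fe²⁺ is absent, so JovV is inactive.
Quinate is present, so IrpX is inactive.
Required activator IrpX is absent, so *kulA* is not transcribed.
So KulA is not produced.
Zn²⁺ is present, so IrpU is active.
Tagatose is absent, so NolL is inactive.
No repressor is bound and IrpU is active, so *kepW* is transcribed.
So KepW is produced and active.
With repressor KepW bound, *qilX* is not transcribed.

OFF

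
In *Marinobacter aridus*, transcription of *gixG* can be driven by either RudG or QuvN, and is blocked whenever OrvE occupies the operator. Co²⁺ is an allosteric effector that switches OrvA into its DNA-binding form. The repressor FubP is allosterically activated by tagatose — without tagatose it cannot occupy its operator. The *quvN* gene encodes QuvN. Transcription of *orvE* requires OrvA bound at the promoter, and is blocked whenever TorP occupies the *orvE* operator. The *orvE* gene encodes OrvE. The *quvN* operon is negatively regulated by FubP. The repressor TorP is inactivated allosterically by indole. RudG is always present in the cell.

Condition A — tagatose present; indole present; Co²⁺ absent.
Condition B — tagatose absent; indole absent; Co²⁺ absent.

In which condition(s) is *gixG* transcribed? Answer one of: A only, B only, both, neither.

both

Condition A:
RudG is produced constitutively and is active.
Tagatose is present, so FubP is active.
With repressor FubP bound, *quvN* is not transcribed.
So QuvN is not produced.
Indole is present, so TorP is inactive.
Co²⁺ is absent, so OrvA is inactive.
Required activator OrvA is absent, so *orvE* is not transcribed.
So OrvE is not produced.
Activator RudG is present, so *gixG* is transcribed.
→ *gixG* is ON in A.
Condition B:
RudG is produced constitutively and is active.
Tagatose is absent, so FubP is inactive.
With no repressor bound, *quvN* is transcribed.
So QuvN is produced and active.
Indole is absent, so TorP is active.
Co²⁺ is absent, so OrvA is inactive.
With repressor TorP bound, *orvE* is not transcribed.
So OrvE is not produced.
Activator RudG is present, so *gixG* is transcribed.
→ *gixG* is ON in B.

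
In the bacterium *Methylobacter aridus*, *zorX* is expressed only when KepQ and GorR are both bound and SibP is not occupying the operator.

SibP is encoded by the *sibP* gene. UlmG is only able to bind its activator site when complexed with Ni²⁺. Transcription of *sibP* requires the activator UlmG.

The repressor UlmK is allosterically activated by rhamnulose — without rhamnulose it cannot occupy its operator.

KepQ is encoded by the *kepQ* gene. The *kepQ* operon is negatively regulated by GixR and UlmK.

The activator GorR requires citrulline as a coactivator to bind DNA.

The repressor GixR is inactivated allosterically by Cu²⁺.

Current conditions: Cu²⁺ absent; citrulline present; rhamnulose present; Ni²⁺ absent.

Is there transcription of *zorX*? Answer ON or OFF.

Ni²⁺ is absent, so UlmG is inactive.
Required activator UlmG is absent, so *sibP* is not transcribed.
So SibP is not produced.
Cu²⁺ is absent, so GixR is active.
Rhamnulose is present, so UlmK is active.
With repressor GixR bound, *kepQ* is not transcribed.
So KepQ is not produced.
Citrulline is present, so GorR is active.
Required activator KepQ is absent, so *zorX* is not transcribed.

OFF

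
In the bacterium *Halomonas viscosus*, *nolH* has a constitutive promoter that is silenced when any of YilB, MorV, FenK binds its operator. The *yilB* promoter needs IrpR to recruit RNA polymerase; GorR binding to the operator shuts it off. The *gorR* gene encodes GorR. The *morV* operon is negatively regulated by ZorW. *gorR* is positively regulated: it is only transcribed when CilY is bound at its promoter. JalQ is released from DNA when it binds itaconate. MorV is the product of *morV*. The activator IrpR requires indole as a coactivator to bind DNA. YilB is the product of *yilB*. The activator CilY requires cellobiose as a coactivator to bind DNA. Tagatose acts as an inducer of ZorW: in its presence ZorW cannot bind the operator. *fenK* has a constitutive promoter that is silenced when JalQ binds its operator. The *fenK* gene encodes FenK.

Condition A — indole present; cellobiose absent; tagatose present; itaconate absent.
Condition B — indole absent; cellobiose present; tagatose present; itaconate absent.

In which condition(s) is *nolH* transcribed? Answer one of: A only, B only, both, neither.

neither

Condition A:
Indole is present, so IrpR is active.
Cellobiose is absent, so CilY is inactive.
Required activator CilY is absent, so *gorR* is not transcribed.
So GorR is not produced.
No repressor is bound and IrpR is active, so *yilB* is transcribed.
So YilB is produced and active.
Tagatose is present, so ZorW is inactive.
With no repressor bound, *morV* is transcribed.
So MorV is produced and active.
Itaconate is absent, so JalQ is active.
With repressor JalQ bound, *fenK* is not transcribed.
So FenK is not produced.
With repressor YilB bound, *nolH* is not transcribed.
→ *nolH* is OFF in A.
Condition B:
Indole is absent, so IrpR is inactive.
Cellobiose is present, so CilY is active.
No repressor is bound and CilY is active, so *gorR* is transcribed.
So GorR is produced and active.
With repressor GorR bound, *yilB* is not transcribed.
So YilB is not produced.
Tagatose is present, so ZorW is inactive.
With no repressor bound, *morV* is transcribed.
So MorV is produced and active.
Itaconate is absent, so JalQ is active.
With repressor JalQ bound, *fenK* is not transcribed.
So FenK is not produced.
With repressor MorV bound, *nolH* is not transcribed.
→ *nolH* is OFF in B.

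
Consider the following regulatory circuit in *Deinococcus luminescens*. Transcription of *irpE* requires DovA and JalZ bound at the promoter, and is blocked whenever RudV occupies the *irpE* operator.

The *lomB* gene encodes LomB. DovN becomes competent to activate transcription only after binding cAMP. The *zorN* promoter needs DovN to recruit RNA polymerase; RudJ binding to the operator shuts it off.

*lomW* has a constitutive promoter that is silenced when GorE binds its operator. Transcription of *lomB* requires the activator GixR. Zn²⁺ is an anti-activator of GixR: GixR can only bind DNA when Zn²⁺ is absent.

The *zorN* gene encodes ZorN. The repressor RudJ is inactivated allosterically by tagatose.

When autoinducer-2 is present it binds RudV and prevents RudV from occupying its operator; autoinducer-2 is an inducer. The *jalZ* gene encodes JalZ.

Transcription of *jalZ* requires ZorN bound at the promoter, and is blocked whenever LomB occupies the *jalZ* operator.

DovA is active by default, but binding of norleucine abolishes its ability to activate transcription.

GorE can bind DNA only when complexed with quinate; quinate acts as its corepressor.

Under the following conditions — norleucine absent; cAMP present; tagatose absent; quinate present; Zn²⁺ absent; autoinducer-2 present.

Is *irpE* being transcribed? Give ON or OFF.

Norleucine is absent, so DovA is active.
Zn²⁺ is absent, so GixR is active.
No repressor is bound and GixR is active, so *lomB* is transcribed.
So LomB is produced and active.
cAMP is present, so DovN is active.
Tagatose is absent, so RudJ is active.
With repressor RudJ bound, *zorN* is not transcribed.
So ZorN is not produced.
With repressor LomB bound, *jalZ* is not transcribed.
So JalZ is not produced.
Autoinducer-2 is present, so RudV is inactive.
Required activator JalZ is absent, so *irpE* is not transcribed.

OFF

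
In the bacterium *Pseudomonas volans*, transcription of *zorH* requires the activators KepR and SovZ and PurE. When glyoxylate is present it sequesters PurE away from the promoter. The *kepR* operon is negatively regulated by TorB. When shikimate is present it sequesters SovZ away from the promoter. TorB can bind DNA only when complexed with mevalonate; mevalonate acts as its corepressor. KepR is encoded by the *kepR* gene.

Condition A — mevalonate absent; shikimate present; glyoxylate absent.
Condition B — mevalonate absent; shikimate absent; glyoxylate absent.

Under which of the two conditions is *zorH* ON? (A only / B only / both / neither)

Condition A:
Mevalonate is absent, so TorB is inactive.
With no repressor bound, *kepR* is transcribed.
So KepR is produced and active.
Shikimate is present, so SovZ is inactive.
Glyoxylate is absent, so PurE is active.
Required activator SovZ is absent, so *zorH* is not transcribed.
→ *zorH* is OFF in A.
Condition B:
Mevalonate is absent, so TorB is inactive.
With no repressor bound, *kepR* is transcribed.
So KepR is produced and active.
Shikimate is absent, so SovZ is active.
Glyoxylate is absent, so PurE is active.
No repressor is bound and KepR and SovZ and PurE are active, so *zorH* is transcribed.
→ *zorH* is ON in B.

B only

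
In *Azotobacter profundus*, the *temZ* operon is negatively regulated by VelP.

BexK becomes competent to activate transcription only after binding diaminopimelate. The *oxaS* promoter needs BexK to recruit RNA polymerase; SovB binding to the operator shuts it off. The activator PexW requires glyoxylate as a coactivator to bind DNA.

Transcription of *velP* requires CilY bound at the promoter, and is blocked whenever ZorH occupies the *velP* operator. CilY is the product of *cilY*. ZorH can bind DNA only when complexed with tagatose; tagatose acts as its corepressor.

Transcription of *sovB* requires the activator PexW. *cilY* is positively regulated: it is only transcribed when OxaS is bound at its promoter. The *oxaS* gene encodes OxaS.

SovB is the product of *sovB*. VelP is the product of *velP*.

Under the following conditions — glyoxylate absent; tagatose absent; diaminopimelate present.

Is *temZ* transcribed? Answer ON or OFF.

OFF

Glyoxylate is absent, so PexW is inactive.
Required activator PexW is absent, so *sovB* is not transcribed.
So SovB is not produced.
Diaminopimelate is present, so BexK is active.
No repressor is bound and BexK is active, so *oxaS* is transcribed.
So OxaS is produced and active.
No repressor is bound and OxaS is active, so *cilY* is transcribed.
So CilY is produced and active.
Tagatose is absent, so ZorH is inactive.
No repressor is bound and CilY is active, so *velP* is transcribed.
So VelP is produced and active.
With repressor VelP bound, *temZ* is not transcribed.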